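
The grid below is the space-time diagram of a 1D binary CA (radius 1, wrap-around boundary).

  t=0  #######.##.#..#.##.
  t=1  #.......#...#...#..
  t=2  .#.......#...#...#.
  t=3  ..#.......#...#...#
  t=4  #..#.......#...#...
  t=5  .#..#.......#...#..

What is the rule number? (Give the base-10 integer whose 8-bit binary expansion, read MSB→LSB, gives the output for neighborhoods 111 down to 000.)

24

  ###|.  b7=0 t=0,i=1
  ##.|.  b6=0 t=0,i=6
  #.#|.  b5=0 t=0,i=7
  #..|#  b4=1 t=0,i=12
  .##|#  b3=1 t=0,i=0
  .#.|.  b2=0 t=0,i=11
  ..#|.  b1=0 t=0,i=13
  ...|.  b0=0 t=1,i=2
  bits 00011000 = 24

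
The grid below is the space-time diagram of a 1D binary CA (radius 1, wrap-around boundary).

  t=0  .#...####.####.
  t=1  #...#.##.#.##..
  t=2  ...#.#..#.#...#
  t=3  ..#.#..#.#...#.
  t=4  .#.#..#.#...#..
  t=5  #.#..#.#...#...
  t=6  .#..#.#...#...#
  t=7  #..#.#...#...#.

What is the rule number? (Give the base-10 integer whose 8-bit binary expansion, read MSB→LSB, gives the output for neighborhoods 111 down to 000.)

162

  [7] ### => #  t=0,i=6
  [6] ##. => .  t=0,i=8
  [5] #.# => #  t=0,i=9
  [4] #.. => .  t=0,i=2
  [3] .## => .  t=0,i=5
  [2] .#. => .  t=0,i=1
  [1] ..# => #  t=0,i=0
  [0] ... => .  t=0,i=3
  bits 10100010 = 162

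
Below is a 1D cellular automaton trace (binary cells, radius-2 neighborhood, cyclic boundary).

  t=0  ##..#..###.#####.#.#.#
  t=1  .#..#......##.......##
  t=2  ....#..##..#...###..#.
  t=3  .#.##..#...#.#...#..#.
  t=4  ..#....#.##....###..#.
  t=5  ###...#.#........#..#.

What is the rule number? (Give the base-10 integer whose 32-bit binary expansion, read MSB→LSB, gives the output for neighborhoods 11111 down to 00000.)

276990037

  ##### -> .   bit 31 = 0  t=0,i=13
  ####. -> .   bit 30 = 0  t=0,i=14
  ###.# -> .   bit 29 = 0  t=0,i=9
  ###.. -> #   bit 28 = 1  t=0,i=1
  ##.## -> .   bit 27 = 0  t=0,i=10
  ##.#. -> .   bit 26 = 0  t=0,i=16
  ##..# -> .   bit 25 = 0  t=0,i=2
  ##... -> .   bit 24 = 0  t=1,i=13
  #.### -> #   bit 23 = 1  t=0,i=11
  #.##. -> .   bit 22 = 0  t=3,i=3
  #.#.# -> .   bit 21 = 0  t=0,i=17
  #.#.. -> .   bit 20 = 0  t=1,i=1
  #..## -> .   bit 19 = 0  t=0,i=6
  #..#. -> .   bit 18 = 0  t=0,i=3
  #...# -> #   bit 17 = 1  t=2,i=13
  #.... -> .   bit 16 = 0  t=1,i=6
  .#### -> #   bit 15 = 1  t=0,i=12
  .###. -> .   bit 14 = 0  t=0,i=0
  .##.# -> .   bit 13 = 0  t=1,i=21
  .##.. -> .   bit 12 = 0  t=1,i=12
  .#.## -> #   bit 11 = 1  t=0,i=20
  .#.#. -> .   bit 10 = 0  t=0,i=18
  .#..# -> .   bit 9 = 0  t=0,i=5
  .#... -> .   bit 8 = 0  t=1,i=5
  ..### -> .   bit 7 = 0  t=0,i=7
  ..##. -> #   bit 6 = 1  t=1,i=11
  ..#.# -> .   bit 5 = 0  t=3,i=1
  ..#.. -> #   bit 4 = 1  t=0,i=4
  ...## -> .   bit 3 = 0  t=1,i=10
  ...#. -> #   bit 2 = 1  t=2,i=3
  ....# -> .   bit 1 = 0  t=1,i=9
  ..... -> #   bit 0 = 1  t=1,i=7
  bits 00010000100000101000100001010101 = 276990037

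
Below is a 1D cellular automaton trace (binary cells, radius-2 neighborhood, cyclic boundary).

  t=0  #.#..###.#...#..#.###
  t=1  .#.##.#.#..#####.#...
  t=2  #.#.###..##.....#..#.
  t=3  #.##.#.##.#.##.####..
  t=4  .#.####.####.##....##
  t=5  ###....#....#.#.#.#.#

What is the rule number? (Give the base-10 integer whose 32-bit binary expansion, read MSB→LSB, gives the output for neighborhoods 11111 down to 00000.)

  nb #####: next=.  (t=1,i=13, bit31=0)
  nb ####.: next=.  (t=0,i=20, bit30=0)
  nb ###.#: next=.  (t=0,i=0, bit29=0)
  nb ###..: next=.  (t=2,i=6, bit28=0)
  nb ##.##: next=#  (t=3,i=14, bit27=1)
  nb ##.#.: next=#  (t=0,i=1, bit26=1)
  nb ##..#: next=#  (t=2,i=7, bit25=1)
  nb ##...: next=.  (t=2,i=11, bit24=0)
  nb #.###: next=.  (t=0,i=18, bit23=0)
  nb #.##.: next=.  (t=1,i=3, bit22=0)
  nb #.#.#: next=#  (t=1,i=6, bit21=1)
  nb #.#..: next=.  (t=0,i=2, bit20=0)
  nb #..##: next=#  (t=0,i=4, bit19=1)
  nb #..#.: next=#  (t=0,i=15, bit18=1)
  nb #...#: next=#  (t=0,i=11, bit17=1)
  nb #....: next=#  (t=1,i=19, bit16=1)
  nb .####: next=.  (t=0,i=19, bit15=0)
  nb .###.: next=#  (t=0,i=6, bit14=1)
  nb .##.#: next=#  (t=1,i=4, bit13=1)
  nb .##..: next=#  (t=2,i=10, bit12=1)
  nb .#.##: next=#  (t=0,i=17, bit11=1)
  nb .#.#.: next=.  (t=1,i=7, bit10=0)
  nb .#..#: next=#  (t=0,i=3, bit9=1)
  nb .#...: next=.  (t=0,i=10, bit8=0)
  nb ..###: next=.  (t=0,i=5, bit7=0)
  nb ..##.: next=.  (t=2,i=9, bit6=0)
  nb ..#.#: next=.  (t=0,i=16, bit5=0)
  nb ..#..: next=#  (t=0,i=13, bit4=1)
  nb ...##: next=#  (t=4,i=18, bit3=1)
  nb ...#.: next=#  (t=0,i=12, bit2=1)
  nb ....#: next=.  (t=1,i=20, bit1=0)
  nb .....: next=#  (t=2,i=13, bit0=1)
  bits 00001110001011110111101000011101 = 237992477

237992477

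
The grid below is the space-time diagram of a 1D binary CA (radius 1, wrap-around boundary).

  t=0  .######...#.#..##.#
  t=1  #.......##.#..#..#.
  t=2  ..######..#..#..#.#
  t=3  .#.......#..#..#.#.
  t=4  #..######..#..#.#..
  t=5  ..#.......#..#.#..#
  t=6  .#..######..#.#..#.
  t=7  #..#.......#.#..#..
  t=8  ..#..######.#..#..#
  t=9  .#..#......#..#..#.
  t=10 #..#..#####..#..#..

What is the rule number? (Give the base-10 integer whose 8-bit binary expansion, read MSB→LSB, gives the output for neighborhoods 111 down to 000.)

  [7] ### => .  t=0,i=2
  [6] ##. => .  t=0,i=6
  [5] #.# => #  t=0,i=0
  [4] #.. => .  t=0,i=7
  [3] .## => .  t=0,i=1
  [2] .#. => .  t=0,i=10
  [1] ..# => #  t=0,i=9
  [0] ... => #  t=0,i=8
  bits 00100011 = 35

35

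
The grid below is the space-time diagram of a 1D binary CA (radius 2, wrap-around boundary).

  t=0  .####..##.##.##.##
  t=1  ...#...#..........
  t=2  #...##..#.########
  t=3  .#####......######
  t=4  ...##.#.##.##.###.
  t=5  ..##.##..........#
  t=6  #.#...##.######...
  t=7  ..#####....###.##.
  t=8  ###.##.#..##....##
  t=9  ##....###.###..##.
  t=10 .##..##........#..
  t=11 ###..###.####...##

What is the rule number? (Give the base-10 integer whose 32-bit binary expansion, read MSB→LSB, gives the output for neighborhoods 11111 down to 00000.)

3308393417

  [31] ##### => #  t=2,i=12
  [30] ####. => #  t=0,i=3
  [29] ###.# => .  t=3,i=17
  [28] ###.. => .  t=0,i=4
  [27] ##.## => .  t=0,i=0
  [26] ##.#. => #  t=4,i=5
  [25] ##..# => .  t=0,i=5
  [24] ##... => #  t=2,i=1
  [23] #.### => .  t=0,i=1
  [22] #.##. => .  t=0,i=10
  [21] #.#.# => #  t=4,i=6
  [20] #.#.. => #  t=6,i=2
  [19] #..## => .  t=0,i=6
  [18] #..#. => .  t=2,i=7
  [17] #...# => #  t=1,i=5
  [16] #.... => .  t=1,i=9
  [15] .#### => .  t=0,i=2
  [14] .###. => .  t=4,i=15
  [13] .##.# => .  t=0,i=8
  [12] .##.. => #  t=2,i=5
  [11] .#.## => .  t=2,i=9
  [10] .#.#. => .  t=6,i=1
  [9] .#..# => #  t=5,i=0
  [8] .#... => #  t=1,i=4
  [7] ..### => #  t=3,i=12
  [6] ..##. => #  t=0,i=7
  [5] ..#.# => .  t=2,i=8
  [4] ..#.. => .  t=1,i=3
  [3] ...## => #  t=2,i=3
  [2] ...#. => .  t=1,i=2
  [1] ....# => .  t=1,i=1
  [0] ..... => #  t=1,i=0
  bits 11000101001100100001001111001001 = 3308393417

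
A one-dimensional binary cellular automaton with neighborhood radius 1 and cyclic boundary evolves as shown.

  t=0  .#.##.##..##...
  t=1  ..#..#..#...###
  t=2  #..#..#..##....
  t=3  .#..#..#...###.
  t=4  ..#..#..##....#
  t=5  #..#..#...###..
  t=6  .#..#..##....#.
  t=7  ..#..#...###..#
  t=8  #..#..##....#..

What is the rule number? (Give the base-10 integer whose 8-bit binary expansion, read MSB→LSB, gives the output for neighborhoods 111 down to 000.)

  [7] ### => .  t=1,i=13
  [6] ##. => .  t=0,i=4
  [5] #.# => #  t=0,i=2
  [4] #.. => #  t=0,i=8
  [3] .## => .  t=0,i=3
  [2] .#. => .  t=0,i=1
  [1] ..# => .  t=0,i=0
  [0] ... => #  t=0,i=13
  bits 00110001 = 49

49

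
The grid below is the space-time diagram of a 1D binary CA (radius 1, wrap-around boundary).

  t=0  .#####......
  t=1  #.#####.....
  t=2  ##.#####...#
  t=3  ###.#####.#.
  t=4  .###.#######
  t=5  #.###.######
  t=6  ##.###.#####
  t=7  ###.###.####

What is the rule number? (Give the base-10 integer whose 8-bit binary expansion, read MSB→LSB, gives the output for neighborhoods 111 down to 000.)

246

  ### -> #   bit 7 = 1  t=0,i=2
  ##. -> #   bit 6 = 1  t=0,i=5
  #.# -> #   bit 5 = 1  t=1,i=1
  #.. -> #   bit 4 = 1  t=0,i=6
  .## -> .   bit 3 = 0  t=0,i=1
  .#. -> #   bit 2 = 1  t=1,i=0
  ..# -> #   bit 1 = 1  t=0,i=0
  ... -> .   bit 0 = 0  t=0,i=7
  bits 11110110 = 246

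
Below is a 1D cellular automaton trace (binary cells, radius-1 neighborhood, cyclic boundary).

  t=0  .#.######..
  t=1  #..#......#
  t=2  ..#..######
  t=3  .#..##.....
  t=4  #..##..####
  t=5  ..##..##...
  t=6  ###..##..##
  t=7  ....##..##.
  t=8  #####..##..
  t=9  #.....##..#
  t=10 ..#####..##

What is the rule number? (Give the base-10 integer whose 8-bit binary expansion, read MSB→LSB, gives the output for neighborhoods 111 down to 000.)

  ###|.  b7=0 t=0,i=4
  ##.|.  b6=0 t=0,i=8
  #.#|.  b5=0 t=0,i=2
  #..|.  b4=0 t=0,i=9
  .##|#  b3=1 t=0,i=3
  .#.|.  b2=0 t=0,i=1
  ..#|#  b1=1 t=0,i=0
  ...|#  b0=1 t=0,i=10
  bits 00001011 = 11

11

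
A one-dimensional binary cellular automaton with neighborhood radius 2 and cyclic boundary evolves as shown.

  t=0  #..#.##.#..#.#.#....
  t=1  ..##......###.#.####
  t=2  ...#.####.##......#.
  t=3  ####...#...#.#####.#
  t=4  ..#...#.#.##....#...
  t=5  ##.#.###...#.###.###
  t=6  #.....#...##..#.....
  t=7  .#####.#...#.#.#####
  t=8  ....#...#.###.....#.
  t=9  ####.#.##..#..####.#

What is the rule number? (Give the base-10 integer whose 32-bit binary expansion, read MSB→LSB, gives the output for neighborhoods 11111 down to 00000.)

  ##### -> .   bit 31 = 0  t=3,i=1
  ####. -> #   bit 30 = 1  t=1,i=18
  ###.# -> .   bit 29 = 0  t=1,i=12
  ###.. -> .   bit 28 = 0  t=1,i=19
  ##.## -> .   bit 27 = 0  t=2,i=9
  ##.#. -> .   bit 26 = 0  t=0,i=7
  ##..# -> .   bit 25 = 0  t=1,i=0
  ##... -> .   bit 24 = 0  t=1,i=4
  #.### -> .   bit 23 = 0  t=1,i=16
  #.##. -> .   bit 22 = 0  t=0,i=5
  #.#.# -> .   bit 21 = 0  t=0,i=13
  #.#.. -> .   bit 20 = 0  t=0,i=8
  #..## -> .   bit 19 = 0  t=1,i=1
  #..#. -> #   bit 18 = 1  t=0,i=2
  #...# -> .   bit 17 = 0  t=3,i=5
  #.... -> #   bit 16 = 1  t=0,i=17
  .#### -> .   bit 15 = 0  t=1,i=17
  .###. -> #   bit 14 = 1  t=1,i=11
  .##.# -> .   bit 13 = 0  t=0,i=6
  .##.. -> #   bit 12 = 1  t=1,i=3
  .#.## -> .   bit 11 = 0  t=0,i=4
  .#.#. -> #   bit 10 = 1  t=0,i=12
  .#..# -> .   bit 9 = 0  t=0,i=1
  .#... -> #   bit 8 = 1  t=0,i=16
  ..### -> #   bit 7 = 1  t=1,i=10
  ..##. -> .   bit 6 = 0  t=1,i=2
  ..#.# -> #   bit 5 = 1  t=0,i=3
  ..#.. -> .   bit 4 = 0  t=0,i=0
  ...## -> .   bit 3 = 0  t=1,i=9
  ...#. -> #   bit 2 = 1  t=0,i=19
  ....# -> #   bit 1 = 1  t=0,i=18
  ..... -> #   bit 0 = 1  t=1,i=6
  bits 01000000000001010101010110100111 = 1074091431

1074091431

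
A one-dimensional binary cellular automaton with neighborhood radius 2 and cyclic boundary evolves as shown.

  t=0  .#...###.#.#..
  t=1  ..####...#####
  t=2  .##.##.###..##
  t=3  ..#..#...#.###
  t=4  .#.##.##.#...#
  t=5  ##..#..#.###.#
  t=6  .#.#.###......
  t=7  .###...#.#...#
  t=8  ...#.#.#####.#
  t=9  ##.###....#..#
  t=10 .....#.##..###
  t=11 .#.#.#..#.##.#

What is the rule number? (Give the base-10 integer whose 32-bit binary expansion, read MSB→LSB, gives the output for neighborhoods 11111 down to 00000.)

1346320362

  ##### -> .   bit 31 = 0  t=1,i=11
  ####. -> #   bit 30 = 1  t=1,i=4
  ###.# -> .   bit 29 = 0  t=0,i=7
  ###.. -> #   bit 28 = 1  t=1,i=5
  ##.## -> .   bit 27 = 0  t=2,i=0
  ##.#. -> .   bit 26 = 0  t=0,i=8
  ##..# -> .   bit 25 = 0  t=1,i=0
  ##... -> .   bit 24 = 0  t=1,i=6
  #.### -> .   bit 23 = 0  t=2,i=7
  #.##. -> .   bit 22 = 0  t=2,i=1
  #.#.# -> #   bit 21 = 1  t=0,i=9
  #.#.. -> #   bit 20 = 1  t=0,i=11
  #..## -> #   bit 19 = 1  t=1,i=1
  #..#. -> #   bit 18 = 1  t=3,i=1
  #...# -> #   bit 17 = 1  t=0,i=3
  #.... -> #   bit 16 = 1  t=6,i=9
  .#### -> .   bit 15 = 0  t=1,i=3
  .###. -> .   bit 14 = 0  t=0,i=6
  .##.# -> #   bit 13 = 1  t=2,i=2
  .##.. -> #   bit 12 = 1  t=10,i=8
  .#.## -> .   bit 11 = 0  t=3,i=10
  .#.#. -> #   bit 10 = 1  t=0,i=10
  .#..# -> #   bit 9 = 1  t=3,i=3
  .#... -> #   bit 8 = 1  t=0,i=2
  ..### -> #   bit 7 = 1  t=0,i=5
  ..##. -> #   bit 6 = 1  t=2,i=12
  ..#.# -> #   bit 5 = 1  t=3,i=9
  ..#.. -> .   bit 4 = 0  t=0,i=1
  ...## -> #   bit 3 = 1  t=0,i=4
  ...#. -> .   bit 2 = 0  t=0,i=0
  ....# -> #   bit 1 = 1  t=6,i=13
  ..... -> .   bit 0 = 0  t=6,i=10
  bits 01010000001111110011011111101010 = 1346320362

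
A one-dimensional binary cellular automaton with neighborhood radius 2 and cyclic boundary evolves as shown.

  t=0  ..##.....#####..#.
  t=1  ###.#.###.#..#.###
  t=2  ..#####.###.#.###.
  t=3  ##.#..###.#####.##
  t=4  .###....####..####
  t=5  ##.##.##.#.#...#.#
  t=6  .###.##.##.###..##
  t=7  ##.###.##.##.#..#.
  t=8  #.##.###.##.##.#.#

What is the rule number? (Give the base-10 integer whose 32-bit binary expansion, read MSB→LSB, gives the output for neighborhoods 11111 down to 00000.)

  nb #####: next=.  (t=0,i=11, bit31=0)
  nb ####.: next=.  (t=0,i=12, bit30=0)
  nb ###.#: next=#  (t=1,i=2, bit29=1)
  nb ###..: next=#  (t=0,i=13, bit28=1)
  nb ##.##: next=#  (t=2,i=7, bit27=1)
  nb ##.#.: next=#  (t=1,i=3, bit26=1)
  nb ##..#: next=.  (t=0,i=14, bit25=0)
  nb ##...: next=#  (t=0,i=4, bit24=1)
  nb #.###: next=#  (t=1,i=6, bit23=1)
  nb #.##.: next=#  (t=5,i=3, bit22=1)
  nb #.#.#: next=#  (t=1,i=4, bit21=1)
  nb #.#..: next=#  (t=1,i=10, bit20=1)
  nb #..##: next=.  (t=3,i=5, bit19=0)
  nb #..#.: next=#  (t=0,i=15, bit18=1)
  nb #...#: next=#  (t=0,i=0, bit17=1)
  nb #....: next=.  (t=0,i=5, bit16=0)
  nb .####: next=#  (t=0,i=10, bit15=1)
  nb .###.: next=.  (t=1,i=7, bit14=0)
  nb .##.#: next=.  (t=5,i=4, bit13=0)
  nb .##..: next=.  (t=0,i=3, bit12=0)
  nb .#.##: next=#  (t=1,i=5, bit11=1)
  nb .#.#.: next=.  (t=5,i=10, bit10=0)
  nb .#..#: next=.  (t=1,i=11, bit9=0)
  nb .#...: next=#  (t=0,i=17, bit8=1)
  nb ..###: next=.  (t=0,i=9, bit7=0)
  nb ..##.: next=#  (t=0,i=2, bit6=1)
  nb ..#.#: next=.  (t=1,i=13, bit5=0)
  nb ..#..: next=#  (t=0,i=16, bit4=1)
  nb ...##: next=#  (t=0,i=1, bit3=1)
  nb ...#.: next=.  (t=5,i=14, bit2=0)
  nb ....#: next=#  (t=0,i=7, bit1=1)
  nb .....: next=#  (t=0,i=6, bit0=1)
  bits 00111101111101101000100101011011 = 1039567195

1039567195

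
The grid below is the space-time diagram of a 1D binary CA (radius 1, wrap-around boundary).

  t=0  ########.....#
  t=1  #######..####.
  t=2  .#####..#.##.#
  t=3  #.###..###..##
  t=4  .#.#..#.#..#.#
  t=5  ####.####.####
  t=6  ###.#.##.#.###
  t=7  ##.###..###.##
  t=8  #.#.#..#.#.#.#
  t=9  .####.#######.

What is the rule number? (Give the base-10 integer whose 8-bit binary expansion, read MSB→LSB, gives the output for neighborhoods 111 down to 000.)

167

  ###|#  b7=1 t=0,i=0
  ##.|.  b6=0 t=0,i=7
  #.#|#  b5=1 t=1,i=13
  #..|.  b4=0 t=0,i=8
  .##|.  b3=0 t=0,i=13
  .#.|#  b2=1 t=2,i=8
  ..#|#  b1=1 t=0,i=12
  ...|#  b0=1 t=0,i=9
  bits 10100111 = 167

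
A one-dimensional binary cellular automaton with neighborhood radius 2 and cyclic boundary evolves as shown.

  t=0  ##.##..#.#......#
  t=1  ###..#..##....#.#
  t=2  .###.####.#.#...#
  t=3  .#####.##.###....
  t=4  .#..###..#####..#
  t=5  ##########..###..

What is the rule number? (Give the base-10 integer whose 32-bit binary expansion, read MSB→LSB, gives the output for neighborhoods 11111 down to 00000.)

2075674322

  [31] ##### => .  t=3,i=3
  [30] ####. => #  t=1,i=1
  [29] ###.# => #  t=0,i=1
  [28] ###.. => #  t=1,i=2
  [27] ##.## => #  t=0,i=2
  [26] ##.#. => .  t=2,i=9
  [25] ##..# => #  t=0,i=5
  [24] ##... => #  t=1,i=10
  [23] #.### => #  t=1,i=16
  [22] #.##. => .  t=0,i=3
  [21] #.#.# => #  t=2,i=10
  [20] #.#.. => #  t=0,i=9
  [19] #..## => #  t=1,i=7
  [18] #..#. => .  t=0,i=6
  [17] #...# => .  t=2,i=14
  [16] #.... => .  t=0,i=11
  [15] .#### => .  t=1,i=0
  [14] .###. => #  t=0,i=0
  [13] .##.# => .  t=3,i=8
  [12] .##.. => .  t=0,i=4
  [11] .#.## => .  t=1,i=15
  [10] .#.#. => #  t=0,i=8
  [9] .#..# => #  t=1,i=6
  [8] .#... => .  t=0,i=10
  [7] ..### => #  t=0,i=16
  [6] ..##. => #  t=1,i=8
  [5] ..#.# => .  t=0,i=7
  [4] ..#.. => #  t=1,i=5
  [3] ...## => .  t=0,i=15
  [2] ...#. => .  t=1,i=13
  [1] ....# => #  t=0,i=14
  [0] ..... => .  t=0,i=12
  bits 01111011101110000100011011010010 = 2075674322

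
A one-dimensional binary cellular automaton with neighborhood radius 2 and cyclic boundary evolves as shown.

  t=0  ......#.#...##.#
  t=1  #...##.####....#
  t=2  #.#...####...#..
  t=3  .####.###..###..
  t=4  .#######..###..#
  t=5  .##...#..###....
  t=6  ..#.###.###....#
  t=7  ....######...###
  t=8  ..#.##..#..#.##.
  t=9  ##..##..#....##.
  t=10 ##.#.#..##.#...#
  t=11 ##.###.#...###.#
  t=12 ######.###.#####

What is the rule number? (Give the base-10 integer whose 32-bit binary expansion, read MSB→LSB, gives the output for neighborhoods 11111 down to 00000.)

  #####|.  b31=0 t=4,i=3
  ####.|#  b30=1 t=1,i=9
  ###.#|#  b29=1 t=3,i=4
  ###..|.  b28=0 t=1,i=10
  ##.##|#  b27=1 t=1,i=6
  ##.#.|.  b26=0 t=0,i=14
  ##..#|.  b25=0 t=3,i=9
  ##...|.  b24=0 t=1,i=1
  #.###|#  b23=1 t=1,i=7
  #.##.|#  b22=1 t=8,i=4
  #.#.#|#  b21=1 t=10,i=3
  #.#..|#  b20=1 t=0,i=8
  #..##|#  b19=1 t=3,i=10
  #..#.|.  b18=0 t=2,i=15
  #...#|#  b17=1 t=0,i=10
  #....|.  b16=0 t=0,i=1
  .####|#  b15=1 t=1,i=8
  .###.|#  b14=1 t=3,i=7
  .##.#|.  b13=0 t=0,i=13
  .##..|#  b12=1 t=1,i=0
  .#.##|.  b11=0 t=4,i=0
  .#.#.|#  b10=1 t=0,i=7
  .#..#|.  b9=0 t=2,i=14
  .#...|#  b8=1 t=0,i=0
  ..###|#  b7=1 t=2,i=6
  ..##.|.  b6=0 t=0,i=12
  ..#.#|.  b5=0 t=0,i=6
  ..#..|#  b4=1 t=2,i=13
  ...##|.  b3=0 t=0,i=11
  ...#.|#  b2=1 t=0,i=5
  ....#|#  b1=1 t=0,i=4
  .....|.  b0=0 t=0,i=2
  bits 01101000111110101101010110010110 = 1761269142

1761269142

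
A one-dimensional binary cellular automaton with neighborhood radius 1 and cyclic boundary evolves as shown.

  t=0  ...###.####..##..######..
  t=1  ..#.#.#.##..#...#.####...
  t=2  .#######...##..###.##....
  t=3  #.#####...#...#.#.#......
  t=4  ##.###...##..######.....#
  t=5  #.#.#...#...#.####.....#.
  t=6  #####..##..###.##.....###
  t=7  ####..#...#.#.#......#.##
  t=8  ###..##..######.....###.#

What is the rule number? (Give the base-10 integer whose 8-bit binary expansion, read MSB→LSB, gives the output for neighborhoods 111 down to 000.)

  [7] ### => #  t=0,i=4
  [6] ##. => .  t=0,i=5
  [5] #.# => #  t=0,i=6
  [4] #.. => .  t=0,i=11
  [3] .## => .  t=0,i=3
  [2] .#. => #  t=1,i=2
  [1] ..# => #  t=0,i=2
  [0] ... => .  t=0,i=0
  bits 10100110 = 166

166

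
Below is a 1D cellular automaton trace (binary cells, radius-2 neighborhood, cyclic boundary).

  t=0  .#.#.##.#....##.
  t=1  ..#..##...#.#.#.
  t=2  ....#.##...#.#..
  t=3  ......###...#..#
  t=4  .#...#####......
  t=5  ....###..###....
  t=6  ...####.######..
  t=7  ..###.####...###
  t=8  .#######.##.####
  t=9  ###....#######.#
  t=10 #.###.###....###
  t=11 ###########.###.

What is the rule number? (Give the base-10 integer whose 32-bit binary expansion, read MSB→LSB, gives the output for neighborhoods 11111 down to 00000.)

969536648

  [31] ##### => .  t=4,i=7
  [30] ####. => .  t=4,i=8
  [29] ###.# => #  t=6,i=6
  [28] ###.. => #  t=3,i=8
  [27] ##.## => #  t=6,i=7
  [26] ##.#. => .  t=0,i=7
  [25] ##..# => .  t=0,i=15
  [24] ##... => #  t=1,i=7
  [23] #.### => #  t=6,i=8
  [22] #.##. => #  t=0,i=5
  [21] #.#.# => .  t=0,i=3
  [20] #.#.. => .  t=0,i=8
  [19] #..## => #  t=1,i=4
  [18] #..#. => .  t=0,i=0
  [17] #...# => .  t=1,i=0
  [16] #.... => #  t=0,i=10
  [15] .#### => #  t=4,i=6
  [14] .###. => #  t=3,i=7
  [13] .##.# => #  t=0,i=6
  [12] .##.. => #  t=0,i=14
  [11] .#.## => .  t=0,i=4
  [10] .#.#. => #  t=0,i=2
  [9] .#..# => .  t=1,i=3
  [8] .#... => .  t=0,i=9
  [7] ..### => #  t=3,i=6
  [6] ..##. => .  t=0,i=13
  [5] ..#.# => .  t=0,i=1
  [4] ..#.. => .  t=1,i=2
  [3] ...## => #  t=0,i=12
  [2] ...#. => .  t=1,i=1
  [1] ....# => .  t=0,i=11
  [0] ..... => .  t=2,i=0
  bits 00111001110010011111010010001000 = 969536648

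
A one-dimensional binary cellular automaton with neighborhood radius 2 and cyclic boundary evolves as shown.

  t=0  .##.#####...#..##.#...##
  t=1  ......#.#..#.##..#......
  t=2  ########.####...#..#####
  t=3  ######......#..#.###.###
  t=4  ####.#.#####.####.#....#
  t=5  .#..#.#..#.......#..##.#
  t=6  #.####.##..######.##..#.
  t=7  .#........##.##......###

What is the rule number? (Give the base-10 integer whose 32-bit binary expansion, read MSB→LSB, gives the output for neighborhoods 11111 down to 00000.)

2483900071

  nb #####: next=#  (t=0,i=6, bit31=1)
  nb ####.: next=.  (t=0,i=7, bit30=0)
  nb ###.#: next=.  (t=2,i=7, bit29=0)
  nb ###..: next=#  (t=0,i=8, bit28=1)
  nb ##.##: next=.  (t=0,i=0, bit27=0)
  nb ##.#.: next=#  (t=0,i=17, bit26=1)
  nb ##..#: next=.  (t=1,i=15, bit25=0)
  nb ##...: next=.  (t=0,i=9, bit24=0)
  nb #.###: next=.  (t=0,i=4, bit23=0)
  nb #.##.: next=.  (t=0,i=1, bit22=0)
  nb #.#.#: next=.  (t=4,i=5, bit21=0)
  nb #.#..: next=.  (t=0,i=18, bit20=0)
  nb #..##: next=#  (t=0,i=14, bit19=1)
  nb #..#.: next=#  (t=1,i=10, bit18=1)
  nb #...#: next=.  (t=0,i=10, bit17=0)
  nb #....: next=#  (t=1,i=19, bit16=1)
  nb .####: next=.  (t=0,i=5, bit15=0)
  nb .###.: next=#  (t=3,i=18, bit14=1)
  nb .##.#: next=.  (t=0,i=2, bit13=0)
  nb .##..: next=.  (t=1,i=14, bit12=0)
  nb .#.##: next=#  (t=1,i=12, bit11=1)
  nb .#.#.: next=#  (t=1,i=7, bit10=1)
  nb .#..#: next=#  (t=0,i=13, bit9=1)
  nb .#...: next=.  (t=0,i=19, bit8=0)
  nb ..###: next=#  (t=2,i=19, bit7=1)
  nb ..##.: next=.  (t=0,i=15, bit6=0)
  nb ..#.#: next=#  (t=1,i=6, bit5=1)
  nb ..#..: next=.  (t=0,i=12, bit4=0)
  nb ...##: next=.  (t=0,i=21, bit3=0)
  nb ...#.: next=#  (t=0,i=11, bit2=1)
  nb ....#: next=#  (t=1,i=4, bit1=1)
  nb .....: next=#  (t=1,i=0, bit0=1)
  bits 10010100000011010100111010100111 = 2483900071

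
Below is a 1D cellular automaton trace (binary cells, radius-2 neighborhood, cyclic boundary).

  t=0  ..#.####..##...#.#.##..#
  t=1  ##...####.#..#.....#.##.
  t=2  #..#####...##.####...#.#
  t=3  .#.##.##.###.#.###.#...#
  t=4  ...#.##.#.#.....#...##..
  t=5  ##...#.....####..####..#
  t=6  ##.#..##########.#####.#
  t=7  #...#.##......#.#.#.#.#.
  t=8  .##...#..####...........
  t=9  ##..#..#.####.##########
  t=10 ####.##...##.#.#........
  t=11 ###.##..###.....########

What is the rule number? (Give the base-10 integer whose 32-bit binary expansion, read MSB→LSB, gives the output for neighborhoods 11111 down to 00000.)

  #####|.  b31=0 t=2,i=5
  ####.|#  b30=1 t=0,i=6
  ###.#|.  b29=0 t=1,i=8
  ###..|#  b28=1 t=0,i=7
  ##.##|#  b27=1 t=1,i=23
  ##.#.|.  b26=0 t=1,i=9
  ##..#|#  b25=1 t=0,i=8
  ##...|.  b24=0 t=0,i=12
  #.###|.  b23=0 t=0,i=4
  #.##.|#  b22=1 t=0,i=19
  #.#.#|.  b21=0 t=0,i=17
  #.#..|.  b20=0 t=1,i=10
  #..##|.  b19=0 t=0,i=9
  #..#.|#  b18=1 t=0,i=1
  #...#|#  b17=1 t=0,i=13
  #....|#  b16=1 t=1,i=15
  .####|#  b15=1 t=0,i=5
  .###.|#  b14=1 t=3,i=10
  .##.#|.  b13=0 t=1,i=22
  .##..|.  b12=0 t=0,i=11
  .#.##|.  b11=0 t=0,i=3
  .#.#.|.  b10=0 t=0,i=16
  .#..#|#  b9=1 t=0,i=0
  .#...|#  b8=1 t=1,i=14
  ..###|#  b7=1 t=1,i=5
  ..##.|#  b6=1 t=0,i=10
  ..#.#|.  b5=0 t=0,i=2
  ..#..|.  b4=0 t=0,i=23
  ...##|#  b3=1 t=1,i=4
  ...#.|.  b2=0 t=0,i=14
  ....#|#  b1=1 t=1,i=17
  .....|#  b0=1 t=1,i=16
  bits 01011010010001111100001111001011 = 1514652619

1514652619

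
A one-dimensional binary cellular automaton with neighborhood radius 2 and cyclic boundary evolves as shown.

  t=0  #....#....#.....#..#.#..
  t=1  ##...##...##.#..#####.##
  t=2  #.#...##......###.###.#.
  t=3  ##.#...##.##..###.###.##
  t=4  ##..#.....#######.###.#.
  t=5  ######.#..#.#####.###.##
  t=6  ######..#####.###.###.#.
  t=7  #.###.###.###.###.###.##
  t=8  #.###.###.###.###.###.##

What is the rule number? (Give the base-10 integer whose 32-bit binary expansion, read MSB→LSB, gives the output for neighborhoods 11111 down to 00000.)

3823919025

  ##### -> #   bit 31 = 1  t=1,i=18
  ####. -> #   bit 30 = 1  t=1,i=0
  ###.# -> #   bit 29 = 1  t=1,i=20
  ###.. -> .   bit 28 = 0  t=1,i=1
  ##.## -> .   bit 27 = 0  t=1,i=21
  ##.#. -> .   bit 26 = 0  t=1,i=12
  ##..# -> #   bit 25 = 1  t=3,i=12
  ##... -> #   bit 24 = 1  t=1,i=2
  #.### -> #   bit 23 = 1  t=1,i=22
  #.##. -> #   bit 22 = 1  t=3,i=10
  #.#.# -> #   bit 21 = 1  t=2,i=0
  #.#.. -> .   bit 20 = 0  t=0,i=21
  #..## -> #   bit 19 = 1  t=1,i=15
  #..#. -> #   bit 18 = 1  t=0,i=18
  #...# -> .   bit 17 = 0  t=1,i=3
  #.... -> .   bit 16 = 0  t=0,i=2
  .#### -> .   bit 15 = 0  t=1,i=17
  .###. -> #   bit 14 = 1  t=2,i=15
  .##.# -> .   bit 13 = 0  t=1,i=11
  .##.. -> #   bit 12 = 1  t=1,i=6
  .#.## -> #   bit 11 = 1  t=4,i=23
  .#.#. -> #   bit 10 = 1  t=0,i=20
  .#..# -> #   bit 9 = 1  t=0,i=17
  .#... -> #   bit 8 = 1  t=0,i=1
  ..### -> #   bit 7 = 1  t=1,i=16
  ..##. -> .   bit 6 = 0  t=1,i=5
  ..#.# -> #   bit 5 = 1  t=0,i=19
  ..#.. -> #   bit 4 = 1  t=0,i=0
  ...## -> .   bit 3 = 0  t=1,i=4
  ...#. -> .   bit 2 = 0  t=0,i=4
  ....# -> .   bit 1 = 0  t=0,i=3
  ..... -> #   bit 0 = 1  t=0,i=13
  bits 11100011111011000101111110110001 = 3823919025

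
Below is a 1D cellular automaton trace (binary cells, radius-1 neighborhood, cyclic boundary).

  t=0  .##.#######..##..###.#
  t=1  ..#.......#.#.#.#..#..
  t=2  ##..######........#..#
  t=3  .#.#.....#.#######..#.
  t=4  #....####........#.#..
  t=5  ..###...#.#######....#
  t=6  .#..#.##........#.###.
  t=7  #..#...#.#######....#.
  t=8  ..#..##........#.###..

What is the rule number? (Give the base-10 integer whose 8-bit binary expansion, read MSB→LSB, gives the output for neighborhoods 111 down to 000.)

67

  [7] ### => .  t=0,i=5
  [6] ##. => #  t=0,i=2
  [5] #.# => .  t=0,i=0
  [4] #.. => .  t=0,i=11
  [3] .## => .  t=0,i=1
  [2] .#. => .  t=0,i=21
  [1] ..# => #  t=0,i=12
  [0] ... => #  t=1,i=0
  bits 01000011 = 67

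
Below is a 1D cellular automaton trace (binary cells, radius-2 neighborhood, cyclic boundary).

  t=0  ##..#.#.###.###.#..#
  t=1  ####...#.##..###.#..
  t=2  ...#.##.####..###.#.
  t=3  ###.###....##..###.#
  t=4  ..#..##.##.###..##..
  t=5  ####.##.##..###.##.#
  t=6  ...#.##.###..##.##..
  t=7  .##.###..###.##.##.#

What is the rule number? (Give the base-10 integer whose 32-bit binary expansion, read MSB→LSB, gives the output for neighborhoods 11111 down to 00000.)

  [31] ##### => .  t=5,i=1
  [30] ####. => .  t=1,i=2
  [29] ###.# => #  t=0,i=10
  [28] ###.. => #  t=0,i=1
  [27] ##.## => .  t=0,i=11
  [26] ##.#. => #  t=0,i=15
  [25] ##..# => #  t=0,i=2
  [24] ##... => .  t=1,i=4
  [23] #.### => .  t=0,i=8
  [22] #.##. => #  t=1,i=9
  [21] #.#.# => .  t=0,i=6
  [20] #.#.. => .  t=0,i=16
  [19] #..## => .  t=0,i=18
  [18] #..#. => #  t=0,i=3
  [17] #...# => #  t=1,i=5
  [16] #.... => #  t=2,i=0
  [15] .#### => .  t=1,i=1
  [14] .###. => #  t=0,i=0
  [13] .##.# => #  t=2,i=6
  [12] .##.. => #  t=1,i=10
  [11] .#.## => #  t=0,i=7
  [10] .#.#. => .  t=0,i=5
  [9] .#..# => #  t=0,i=17
  [8] .#... => #  t=2,i=19
  [7] ..### => .  t=0,i=19
  [6] ..##. => #  t=3,i=11
  [5] ..#.# => .  t=0,i=4
  [4] ..#.. => #  t=4,i=2
  [3] ...## => .  t=3,i=10
  [2] ...#. => #  t=1,i=6
  [1] ....# => #  t=2,i=1
  [0] ..... => .  t=6,i=0
  bits 00110110010001110111101101010110 = 910654294

910654294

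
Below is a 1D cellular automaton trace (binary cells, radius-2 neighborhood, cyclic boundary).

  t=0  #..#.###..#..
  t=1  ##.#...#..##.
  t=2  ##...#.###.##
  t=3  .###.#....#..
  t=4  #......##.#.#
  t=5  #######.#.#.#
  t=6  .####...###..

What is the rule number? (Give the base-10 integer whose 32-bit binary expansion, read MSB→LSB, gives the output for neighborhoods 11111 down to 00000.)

  #####|#  b31=1 t=5,i=1
  ####.|.  b30=0 t=2,i=0
  ###.#|.  b29=0 t=2,i=9
  ###..|#  b28=1 t=0,i=7
  ##.##|#  b27=1 t=1,i=12
  ##.#.|.  b26=0 t=1,i=2
  ##..#|.  b25=0 t=0,i=8
  ##...|#  b24=1 t=2,i=2
  #.###|.  b23=0 t=0,i=5
  #.##.|#  b22=1 t=1,i=0
  #.#.#|#  b21=1 t=4,i=10
  #.#..|.  b20=0 t=1,i=3
  #..##|#  b19=1 t=1,i=9
  #..#.|.  b18=0 t=0,i=2
  #...#|#  b17=1 t=1,i=5
  #....|#  b16=1 t=3,i=7
  .####|.  b15=0 t=2,i=12
  .###.|.  b14=0 t=0,i=6
  .##.#|#  b13=1 t=1,i=1
  .##..|#  b12=1 t=4,i=0
  .#.##|.  b11=0 t=0,i=4
  .#.#.|#  b10=1 t=5,i=9
  .#..#|#  b9=1 t=0,i=1
  .#...|.  b8=0 t=1,i=4
  ..###|.  b7=0 t=3,i=1
  ..##.|.  b6=0 t=1,i=10
  ..#.#|#  b5=1 t=0,i=3
  ..#..|#  b4=1 t=0,i=0
  ...##|#  b3=1 t=3,i=0
  ...#.|.  b2=0 t=1,i=6
  ....#|#  b1=1 t=3,i=8
  .....|#  b0=1 t=4,i=3
  bits 10011001011010110011011000111011 = 2573940283

2573940283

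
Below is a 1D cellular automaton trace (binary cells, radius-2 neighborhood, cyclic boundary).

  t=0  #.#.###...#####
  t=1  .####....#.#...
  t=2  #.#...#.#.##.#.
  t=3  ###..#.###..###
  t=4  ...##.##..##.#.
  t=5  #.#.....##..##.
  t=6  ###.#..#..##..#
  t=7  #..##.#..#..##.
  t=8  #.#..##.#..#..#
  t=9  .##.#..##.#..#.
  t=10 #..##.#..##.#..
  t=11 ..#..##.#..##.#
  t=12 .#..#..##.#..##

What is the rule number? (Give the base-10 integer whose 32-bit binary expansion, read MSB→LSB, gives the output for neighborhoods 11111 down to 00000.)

  nb #####: next=.  (t=0,i=12, bit31=0)
  nb ####.: next=.  (t=0,i=14, bit30=0)
  nb ###.#: next=.  (t=0,i=0, bit29=0)
  nb ###..: next=.  (t=0,i=6, bit28=0)
  nb ##.##: next=.  (t=4,i=5, bit27=0)
  nb ##.#.: next=#  (t=0,i=1, bit26=1)
  nb ##..#: next=#  (t=3,i=3, bit25=1)
  nb ##...: next=.  (t=0,i=7, bit24=0)
  nb #.###: next=#  (t=0,i=4, bit23=1)
  nb #.##.: next=.  (t=2,i=10, bit22=0)
  nb #.#.#: next=#  (t=0,i=2, bit21=1)
  nb #.#..: next=#  (t=1,i=11, bit20=1)
  nb #..##: next=#  (t=3,i=11, bit19=1)
  nb #..#.: next=#  (t=3,i=4, bit18=1)
  nb #...#: next=.  (t=0,i=8, bit17=0)
  nb #....: next=#  (t=1,i=6, bit16=1)
  nb .####: next=#  (t=0,i=11, bit15=1)
  nb .###.: next=.  (t=0,i=5, bit14=0)
  nb .##.#: next=.  (t=2,i=11, bit13=0)
  nb .##..: next=.  (t=4,i=7, bit12=0)
  nb .#.##: next=#  (t=0,i=3, bit11=1)
  nb .#.#.: next=#  (t=1,i=10, bit10=1)
  nb .#..#: next=.  (t=6,i=5, bit9=0)
  nb .#...: next=.  (t=1,i=12, bit8=0)
  nb ..###: next=.  (t=0,i=10, bit7=0)
  nb ..##.: next=.  (t=4,i=3, bit6=0)
  nb ..#.#: next=.  (t=1,i=9, bit5=0)
  nb ..#..: next=.  (t=6,i=7, bit4=0)
  nb ...##: next=#  (t=0,i=9, bit3=1)
  nb ...#.: next=#  (t=1,i=8, bit2=1)
  nb ....#: next=.  (t=1,i=7, bit1=0)
  nb .....: next=.  (t=5,i=5, bit0=0)
  bits 00000110101111011000110000001100 = 113085452

113085452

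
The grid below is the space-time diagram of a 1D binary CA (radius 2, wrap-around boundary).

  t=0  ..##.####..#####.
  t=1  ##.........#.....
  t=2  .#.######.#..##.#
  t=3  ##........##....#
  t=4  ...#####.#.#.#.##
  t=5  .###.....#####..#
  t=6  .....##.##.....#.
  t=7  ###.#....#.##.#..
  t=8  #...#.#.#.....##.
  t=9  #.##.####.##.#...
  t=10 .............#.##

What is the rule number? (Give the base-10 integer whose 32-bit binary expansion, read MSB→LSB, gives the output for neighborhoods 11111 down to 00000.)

  ##### -> .   bit 31 = 0  t=0,i=13
  ####. -> .   bit 30 = 0  t=0,i=7
  ###.# -> .   bit 29 = 0  t=2,i=8
  ###.. -> .   bit 28 = 0  t=0,i=8
  ##.## -> .   bit 27 = 0  t=0,i=4
  ##.#. -> .   bit 26 = 0  t=2,i=9
  ##..# -> .   bit 25 = 0  t=0,i=9
  ##... -> .   bit 24 = 0  t=0,i=16
  #.### -> .   bit 23 = 0  t=0,i=5
  #.##. -> .   bit 22 = 0  t=4,i=15
  #.#.# -> #   bit 21 = 1  t=2,i=1
  #.#.. -> #   bit 20 = 1  t=2,i=10
  #..## -> .   bit 19 = 0  t=0,i=10
  #..#. -> #   bit 18 = 1  t=5,i=15
  #...# -> #   bit 17 = 1  t=0,i=0
  #.... -> #   bit 16 = 1  t=1,i=3
  .#### -> .   bit 15 = 0  t=0,i=6
  .###. -> .   bit 14 = 0  t=3,i=0
  .##.# -> .   bit 13 = 0  t=0,i=3
  .##.. -> #   bit 12 = 1  t=1,i=1
  .#.## -> .   bit 11 = 0  t=2,i=2
  .#.#. -> #   bit 10 = 1  t=2,i=0
  .#..# -> #   bit 9 = 1  t=2,i=11
  .#... -> .   bit 8 = 0  t=1,i=12
  ..### -> #   bit 7 = 1  t=0,i=11
  ..##. -> .   bit 6 = 0  t=0,i=2
  ..#.# -> .   bit 5 = 0  t=5,i=16
  ..#.. -> .   bit 4 = 0  t=1,i=11
  ...## -> #   bit 3 = 1  t=0,i=1
  ...#. -> #   bit 2 = 1  t=1,i=10
  ....# -> .   bit 1 = 0  t=1,i=9
  ..... -> #   bit 0 = 1  t=1,i=4
  bits 00000000001101110001011010001101 = 3610253

3610253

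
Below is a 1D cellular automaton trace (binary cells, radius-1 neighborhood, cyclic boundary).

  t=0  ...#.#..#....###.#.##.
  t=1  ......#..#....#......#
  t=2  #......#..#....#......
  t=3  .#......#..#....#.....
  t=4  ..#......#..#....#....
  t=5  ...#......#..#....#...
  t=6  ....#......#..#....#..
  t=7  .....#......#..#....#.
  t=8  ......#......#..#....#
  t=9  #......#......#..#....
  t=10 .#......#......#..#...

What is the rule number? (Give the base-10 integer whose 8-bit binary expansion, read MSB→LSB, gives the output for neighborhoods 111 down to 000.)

144

  ### -> #   bit 7 = 1  t=0,i=14
  ##. -> .   bit 6 = 0  t=0,i=15
  #.# -> .   bit 5 = 0  t=0,i=4
  #.. -> #   bit 4 = 1  t=0,i=6
  .## -> .   bit 3 = 0  t=0,i=13
  .#. -> .   bit 2 = 0  t=0,i=3
  ..# -> .   bit 1 = 0  t=0,i=2
  ... -> .   bit 0 = 0  t=0,i=0
  bits 10010000 = 144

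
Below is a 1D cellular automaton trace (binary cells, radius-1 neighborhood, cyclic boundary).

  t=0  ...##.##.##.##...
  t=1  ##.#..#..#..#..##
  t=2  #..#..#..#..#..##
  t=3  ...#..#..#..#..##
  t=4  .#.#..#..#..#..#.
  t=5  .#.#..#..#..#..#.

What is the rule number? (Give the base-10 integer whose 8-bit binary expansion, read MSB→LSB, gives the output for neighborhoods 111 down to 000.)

  nb ###: next=#  (t=1,i=0, bit7=1)
  nb ##.: next=.  (t=0,i=4, bit6=0)
  nb #.#: next=.  (t=0,i=5, bit5=0)
  nb #..: next=.  (t=0,i=14, bit4=0)
  nb .##: next=#  (t=0,i=3, bit3=1)
  nb .#.: next=#  (t=1,i=3, bit2=1)
  nb ..#: next=.  (t=0,i=2, bit1=0)
  nb ...: next=#  (t=0,i=0, bit0=1)
  bits 10001101 = 141

141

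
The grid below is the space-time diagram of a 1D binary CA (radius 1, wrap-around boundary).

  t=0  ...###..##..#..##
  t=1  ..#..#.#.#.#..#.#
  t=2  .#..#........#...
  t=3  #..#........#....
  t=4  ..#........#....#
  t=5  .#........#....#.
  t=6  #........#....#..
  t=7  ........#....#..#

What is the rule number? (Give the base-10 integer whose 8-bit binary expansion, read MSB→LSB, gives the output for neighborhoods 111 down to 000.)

  ### -> .   bit 7 = 0  t=0,i=4
  ##. -> #   bit 6 = 1  t=0,i=5
  #.# -> .   bit 5 = 0  t=1,i=6
  #.. -> .   bit 4 = 0  t=0,i=0
  .## -> .   bit 3 = 0  t=0,i=3
  .#. -> .   bit 2 = 0  t=0,i=12
  ..# -> #   bit 1 = 1  t=0,i=2
  ... -> .   bit 0 = 0  t=0,i=1
  bits 01000010 = 66

66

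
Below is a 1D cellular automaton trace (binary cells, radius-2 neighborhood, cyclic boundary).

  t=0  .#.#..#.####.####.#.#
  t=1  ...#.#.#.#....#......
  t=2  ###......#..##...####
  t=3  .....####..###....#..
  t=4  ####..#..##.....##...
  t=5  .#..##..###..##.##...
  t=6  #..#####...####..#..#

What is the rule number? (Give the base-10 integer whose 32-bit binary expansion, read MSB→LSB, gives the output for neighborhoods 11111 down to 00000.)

35436615

  [31] ##### => .  t=2,i=0
  [30] ####. => .  t=0,i=10
  [29] ###.# => .  t=0,i=11
  [28] ###.. => .  t=2,i=2
  [27] ##.## => .  t=0,i=12
  [26] ##.#. => .  t=0,i=17
  [25] ##..# => #  t=3,i=9
  [24] ##... => .  t=2,i=3
  [23] #.### => .  t=0,i=8
  [22] #.##. => .  t=5,i=16
  [21] #.#.# => .  t=0,i=1
  [20] #.#.. => #  t=0,i=3
  [19] #..## => #  t=2,i=11
  [18] #..#. => #  t=0,i=5
  [17] #...# => .  t=2,i=15
  [16] #.... => .  t=1,i=11
  [15] .#### => #  t=0,i=9
  [14] .###. => .  t=3,i=12
  [13] .##.# => #  t=5,i=14
  [12] .##.. => #  t=2,i=13
  [11] .#.## => #  t=0,i=7
  [10] .#.#. => .  t=0,i=0
  [9] .#..# => .  t=0,i=4
  [8] .#... => .  t=1,i=10
  [7] ..### => .  t=2,i=17
  [6] ..##. => #  t=2,i=12
  [5] ..#.# => .  t=0,i=6
  [4] ..#.. => .  t=1,i=14
  [3] ...## => .  t=2,i=16
  [2] ...#. => #  t=1,i=2
  [1] ....# => #  t=1,i=1
  [0] ..... => #  t=1,i=0
  bits 00000010000111001011100001000111 = 35436615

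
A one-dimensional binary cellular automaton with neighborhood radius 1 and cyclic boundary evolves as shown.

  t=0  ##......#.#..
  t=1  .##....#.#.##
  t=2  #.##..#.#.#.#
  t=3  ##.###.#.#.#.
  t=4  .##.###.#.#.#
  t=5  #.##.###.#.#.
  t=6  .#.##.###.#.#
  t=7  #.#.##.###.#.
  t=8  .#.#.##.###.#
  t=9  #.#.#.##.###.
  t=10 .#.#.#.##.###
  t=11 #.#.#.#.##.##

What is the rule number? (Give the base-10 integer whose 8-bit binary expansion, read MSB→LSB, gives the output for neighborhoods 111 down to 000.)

242

  ###|#  b7=1 t=3,i=4
  ##.|#  b6=1 t=0,i=1
  #.#|#  b5=1 t=0,i=9
  #..|#  b4=1 t=0,i=2
  .##|.  b3=0 t=0,i=0
  .#.|.  b2=0 t=0,i=8
  ..#|#  b1=1 t=0,i=7
  ...|.  b0=0 t=0,i=3
  bits 11110010 = 242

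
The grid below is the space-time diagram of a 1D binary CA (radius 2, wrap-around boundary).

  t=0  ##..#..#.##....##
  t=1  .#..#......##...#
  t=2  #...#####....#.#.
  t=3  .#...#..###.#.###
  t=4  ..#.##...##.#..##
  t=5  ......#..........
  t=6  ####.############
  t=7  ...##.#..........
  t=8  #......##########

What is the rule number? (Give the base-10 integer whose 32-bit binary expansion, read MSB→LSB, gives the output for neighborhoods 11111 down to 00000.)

958514453

  [31] ##### => .  t=2,i=6
  [30] ####. => .  t=0,i=0
  [29] ###.# => #  t=3,i=10
  [28] ###.. => #  t=0,i=1
  [27] ##.## => #  t=6,i=4
  [26] ##.#. => .  t=3,i=0
  [25] ##..# => .  t=0,i=2
  [24] ##... => #  t=0,i=11
  [23] #.### => .  t=3,i=14
  [22] #.##. => .  t=0,i=9
  [21] #.#.# => #  t=2,i=15
  [20] #.#.. => .  t=1,i=1
  [19] #..## => .  t=3,i=7
  [18] #..#. => .  t=0,i=3
  [17] #...# => .  t=1,i=14
  [16] #.... => #  t=0,i=12
  [15] .#### => #  t=0,i=16
  [14] .###. => #  t=3,i=9
  [13] .##.# => .  t=4,i=10
  [12] .##.. => .  t=0,i=10
  [11] .#.## => .  t=0,i=8
  [10] .#.#. => #  t=1,i=0
  [9] .#..# => .  t=0,i=5
  [8] .#... => #  t=1,i=5
  [7] ..### => .  t=0,i=15
  [6] ..##. => .  t=1,i=11
  [5] ..#.# => .  t=0,i=7
  [4] ..#.. => #  t=0,i=4
  [3] ...## => .  t=0,i=14
  [2] ...#. => #  t=1,i=15
  [1] ....# => .  t=0,i=13
  [0] ..... => #  t=1,i=7
  bits 00111001001000011100010100010101 = 958514453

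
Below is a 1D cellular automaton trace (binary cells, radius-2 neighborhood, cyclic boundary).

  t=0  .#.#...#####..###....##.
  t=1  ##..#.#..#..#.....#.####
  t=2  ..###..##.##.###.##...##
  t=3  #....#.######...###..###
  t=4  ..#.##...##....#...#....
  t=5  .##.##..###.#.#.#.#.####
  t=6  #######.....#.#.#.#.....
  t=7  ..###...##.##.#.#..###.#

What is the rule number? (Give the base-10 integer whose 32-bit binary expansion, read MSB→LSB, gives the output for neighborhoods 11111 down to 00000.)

2321888109

  nb #####: next=#  (t=0,i=9, bit31=1)
  nb ####.: next=.  (t=0,i=10, bit30=0)
  nb ###.#: next=.  (t=2,i=15, bit29=0)
  nb ###..: next=.  (t=0,i=11, bit28=0)
  nb ##.##: next=#  (t=2,i=9, bit27=1)
  nb ##.#.: next=.  (t=5,i=11, bit26=0)
  nb ##..#: next=#  (t=0,i=12, bit25=1)
  nb ##...: next=.  (t=0,i=17, bit24=0)
  nb #.###: next=.  (t=1,i=20, bit23=0)
  nb #.##.: next=#  (t=2,i=10, bit22=1)
  nb #.#.#: next=#  (t=5,i=12, bit21=1)
  nb #.#..: next=.  (t=0,i=3, bit20=0)
  nb #..##: next=.  (t=0,i=13, bit19=0)
  nb #..#.: next=#  (t=0,i=0, bit18=1)
  nb #...#: next=.  (t=0,i=5, bit17=0)
  nb #....: next=#  (t=0,i=18, bit16=1)
  nb .####: next=.  (t=0,i=8, bit15=0)
  nb .###.: next=.  (t=0,i=15, bit14=0)
  nb .##.#: next=#  (t=2,i=8, bit13=1)
  nb .##..: next=#  (t=0,i=22, bit12=1)
  nb .#.##: next=.  (t=1,i=19, bit11=0)
  nb .#.#.: next=.  (t=0,i=2, bit10=0)
  nb .#..#: next=#  (t=1,i=7, bit9=1)
  nb .#...: next=#  (t=0,i=4, bit8=1)
  nb ..###: next=.  (t=0,i=7, bit7=0)
  nb ..##.: next=#  (t=0,i=21, bit6=1)
  nb ..#.#: next=#  (t=0,i=1, bit5=1)
  nb ..#..: next=.  (t=1,i=9, bit4=0)
  nb ...##: next=#  (t=0,i=6, bit3=1)
  nb ...#.: next=#  (t=1,i=17, bit2=1)
  nb ....#: next=.  (t=0,i=19, bit1=0)
  nb .....: next=#  (t=1,i=15, bit0=1)
  bits 10001010011001010011001101101101 = 2321888109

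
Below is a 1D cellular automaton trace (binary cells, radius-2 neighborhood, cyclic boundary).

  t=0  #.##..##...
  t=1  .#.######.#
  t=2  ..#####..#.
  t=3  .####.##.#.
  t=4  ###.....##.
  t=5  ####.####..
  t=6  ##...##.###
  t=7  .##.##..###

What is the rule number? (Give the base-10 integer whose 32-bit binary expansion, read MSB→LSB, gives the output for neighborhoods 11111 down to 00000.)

2543376607

  ##### -> #   bit 31 = 1  t=1,i=5
  ####. -> .   bit 30 = 0  t=1,i=7
  ###.# -> .   bit 29 = 0  t=1,i=8
  ###.. -> #   bit 28 = 1  t=2,i=6
  ##.## -> .   bit 27 = 0  t=3,i=5
  ##.#. -> #   bit 26 = 1  t=1,i=9
  ##..# -> #   bit 25 = 1  t=0,i=4
  ##... -> #   bit 24 = 1  t=0,i=8
  #.### -> #   bit 23 = 1  t=1,i=3
  #.##. -> .   bit 22 = 0  t=0,i=2
  #.#.# -> .   bit 21 = 0  t=1,i=1
  #.#.. -> #   bit 20 = 1  t=3,i=9
  #..## -> #   bit 19 = 1  t=0,i=5
  #..#. -> .   bit 18 = 0  t=2,i=8
  #...# -> .   bit 17 = 0  t=0,i=9
  #.... -> .   bit 16 = 0  t=4,i=4
  .#### -> #   bit 15 = 1  t=1,i=4
  .###. -> #   bit 14 = 1  t=4,i=1
  .##.# -> .   bit 13 = 0  t=3,i=7
  .##.. -> #   bit 12 = 1  t=0,i=3
  .#.## -> #   bit 11 = 1  t=0,i=1
  .#.#. -> .   bit 10 = 0  t=1,i=0
  .#..# -> .   bit 9 = 0  t=3,i=10
  .#... -> .   bit 8 = 0  t=2,i=10
  ..### -> #   bit 7 = 1  t=2,i=2
  ..##. -> #   bit 6 = 1  t=0,i=6
  ..#.# -> .   bit 5 = 0  t=0,i=0
  ..#.. -> #   bit 4 = 1  t=2,i=9
  ...## -> #   bit 3 = 1  t=2,i=1
  ...#. -> #   bit 2 = 1  t=0,i=10
  ....# -> #   bit 1 = 1  t=4,i=6
  ..... -> #   bit 0 = 1  t=4,i=5
  bits 10010111100110001101100011011111 = 2543376607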